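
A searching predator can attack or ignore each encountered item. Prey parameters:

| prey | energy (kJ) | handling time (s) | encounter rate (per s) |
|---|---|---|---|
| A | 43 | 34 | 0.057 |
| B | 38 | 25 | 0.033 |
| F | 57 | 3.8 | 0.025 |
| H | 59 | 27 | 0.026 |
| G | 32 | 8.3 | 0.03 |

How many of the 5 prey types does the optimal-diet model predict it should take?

Rank by E/h (kJ/s): F 15, G 3.86, H 2.19, B 1.52, A 1.26. Include each in turn until the next type's E/h falls below the running intake rate.
Rate on top 1: 1.301. G: 3.86 > 1.301 → include.
Rate on top 2: 1.775. H: 2.19 > 1.775 → include.
Rate on top 3: 1.915. B: 1.52 < 1.915 → exclude; stop.
Optimal diet: F, G, H — 3 of 5 types.

3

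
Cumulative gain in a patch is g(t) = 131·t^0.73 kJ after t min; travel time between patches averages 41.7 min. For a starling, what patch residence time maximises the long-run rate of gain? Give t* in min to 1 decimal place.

112.7 min

By the marginal value theorem, leave when the instantaneous gain rate g'(t) equals the habitat-wide average g(t)/(T + t).
g'(t) = 0.73·131·t^-0.27. Setting 0.73·131·t^-0.27 = 131·t^0.73/(41.7+t) gives 0.73(41.7+t) = t, so 0.27·t = 0.73×41.7.
t* = 0.73×41.7/0.27 = 112.7 min.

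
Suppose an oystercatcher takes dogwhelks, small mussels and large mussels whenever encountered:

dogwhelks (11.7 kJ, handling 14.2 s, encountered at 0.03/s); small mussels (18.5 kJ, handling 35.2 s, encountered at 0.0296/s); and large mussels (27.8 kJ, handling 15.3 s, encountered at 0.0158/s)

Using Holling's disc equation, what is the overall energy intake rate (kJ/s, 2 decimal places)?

Energy encountered per unit search time: 0.03×11.7 + 0.0296×18.5 + 0.0158×27.8 = 1.338 kJ/s.
Handling time per unit search time: 0.03×14.2 + 0.0296×35.2 + 0.0158×15.3 = 1.71.
Rate = 1.338/(1 + 1.71) = 0.4937 kJ/s.

0.49 kJ/s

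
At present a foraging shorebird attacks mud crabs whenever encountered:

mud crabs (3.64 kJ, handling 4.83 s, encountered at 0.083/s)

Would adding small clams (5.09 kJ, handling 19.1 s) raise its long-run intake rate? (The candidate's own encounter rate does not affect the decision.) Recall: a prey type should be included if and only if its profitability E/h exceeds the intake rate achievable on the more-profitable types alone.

Intake rate on the current diet: R = (0.083×3.64) / (1 + 0.083×4.83) = 0.3021/1.401 = 0.2157 kJ/s.
small clams: E/h = 5.09/19.1 = 0.2665 kJ/s.
Since 0.2665 > R, including small clams increases the long-run rate.

Yes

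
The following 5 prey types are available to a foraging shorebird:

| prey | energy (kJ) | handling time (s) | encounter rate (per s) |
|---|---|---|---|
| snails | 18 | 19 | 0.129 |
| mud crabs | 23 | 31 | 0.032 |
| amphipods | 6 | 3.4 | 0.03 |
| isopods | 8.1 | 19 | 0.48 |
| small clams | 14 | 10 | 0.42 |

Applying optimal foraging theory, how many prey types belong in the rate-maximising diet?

2

Profitabilities (E/h, kJ/s): amphipods 1.76, small clams 1.4, snails 0.947, mud crabs 0.742, isopods 0.426. Add prey in this order while the next type's profitability exceeds the intake rate on those already taken.
Rate on top 1: 0.1633. small clams: 1.4 > 0.1633 → include.
Rate on top 2: 1.143. snails: 0.947 < 1.143 → exclude; stop.
Optimal diet: amphipods, small clams — 2 of 5 types.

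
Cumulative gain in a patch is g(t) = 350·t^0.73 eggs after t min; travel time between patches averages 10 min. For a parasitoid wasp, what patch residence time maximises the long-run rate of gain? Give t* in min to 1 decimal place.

27.0 min

Optimal t* satisfies g'(t*) = g(t*)/(T + t*).
g'(t) = 0.73·350·t^-0.27. Setting 0.73·350·t^-0.27 = 350·t^0.73/(10+t) gives 0.73(10+t) = t, so 0.27·t = 0.73×10.
t* = 0.73×10/0.27 = 27.04 min.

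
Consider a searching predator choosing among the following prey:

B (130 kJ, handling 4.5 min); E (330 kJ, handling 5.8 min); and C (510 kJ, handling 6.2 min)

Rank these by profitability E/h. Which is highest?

C

In descending order of E/h:
C: 510/6.2 = 82.3 kJ/min
E: 330/5.8 = 56.9 kJ/min
B: 130/4.5 = 28.9 kJ/min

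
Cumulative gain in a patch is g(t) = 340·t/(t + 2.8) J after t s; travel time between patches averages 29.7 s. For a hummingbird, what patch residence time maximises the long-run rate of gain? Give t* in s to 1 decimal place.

Optimal t* satisfies g'(t*) = g(t*)/(T + t*).
g'(t) = 340·2.8/(t + 2.8)². Setting 340·2.8/(t+2.8)² = 340t/[(t+2.8)(29.7+t)] gives 2.8(29.7+t) = t(t+2.8), so t² = 2.8×29.7 = 83.16.
t* = √83.16 = 9.119 s.

9.1 s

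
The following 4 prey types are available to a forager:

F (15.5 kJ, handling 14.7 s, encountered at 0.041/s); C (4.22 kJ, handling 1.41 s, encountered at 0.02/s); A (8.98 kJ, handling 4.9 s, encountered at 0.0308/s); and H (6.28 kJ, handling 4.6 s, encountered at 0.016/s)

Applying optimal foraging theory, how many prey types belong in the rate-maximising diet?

4

Profitabilities (E/h, kJ/s): C 2.99, A 1.83, H 1.37, F 1.05. Add prey in this order while the next type's profitability exceeds the intake rate on those already taken.
Rate on top 1: 0.08209. A: 1.83 > 0.08209 → include.
Rate on top 2: 0.3061. H: 1.37 > 0.3061 → include.
Rate on top 3: 0.3684. F: 1.05 > 0.3684 → include.
Optimal diet: C, A, H, F — 4 of 4 types.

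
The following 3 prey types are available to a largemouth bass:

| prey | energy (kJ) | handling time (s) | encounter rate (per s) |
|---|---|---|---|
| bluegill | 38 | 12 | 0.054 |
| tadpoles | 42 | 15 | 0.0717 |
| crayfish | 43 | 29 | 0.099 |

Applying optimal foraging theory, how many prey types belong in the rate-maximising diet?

Rank by E/h (kJ/s): bluegill 3.17, tadpoles 2.8, crayfish 1.48. Include each in turn until the next type's E/h falls below the running intake rate.
Rate on top 1: 1.245. tadpoles: 2.8 > 1.245 → include.
Rate on top 2: 1.859. crayfish: 1.48 < 1.859 → exclude; stop.
Optimal diet: bluegill, tadpoles — 2 of 3 types.

2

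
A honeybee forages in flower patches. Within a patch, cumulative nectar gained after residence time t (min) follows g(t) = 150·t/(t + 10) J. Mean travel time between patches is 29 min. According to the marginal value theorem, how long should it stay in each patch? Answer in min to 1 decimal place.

17.0 min

Optimal t* satisfies g'(t*) = g(t*)/(T + t*).
g'(t) = 150·10/(t + 10)². Setting 150·10/(t+10)² = 150t/[(t+10)(29+t)] gives 10(29+t) = t(t+10), so t² = 10×29 = 290.
t* = √290 = 17.03 min.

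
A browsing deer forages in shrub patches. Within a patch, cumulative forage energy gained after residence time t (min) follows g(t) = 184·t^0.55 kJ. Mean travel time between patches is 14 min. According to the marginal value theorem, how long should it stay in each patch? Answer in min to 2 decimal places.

By the marginal value theorem, leave when the instantaneous gain rate g'(t) equals the habitat-wide average g(t)/(T + t).
g'(t) = 0.55·184·t^-0.45. Setting 0.55·184·t^-0.45 = 184·t^0.55/(14+t) gives 0.55(14+t) = t, so 0.45·t = 0.55×14.
t* = 0.55×14/0.45 = 17.11 min.

17.11 min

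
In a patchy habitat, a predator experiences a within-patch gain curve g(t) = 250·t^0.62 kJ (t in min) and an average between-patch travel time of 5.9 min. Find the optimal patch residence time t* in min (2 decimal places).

By the marginal value theorem, leave when the instantaneous gain rate g'(t) equals the habitat-wide average g(t)/(T + t).
g'(t) = 0.62·250·t^-0.38. Setting 0.62·250·t^-0.38 = 250·t^0.62/(5.9+t) gives 0.62(5.9+t) = t, so 0.38·t = 0.62×5.9.
t* = 0.62×5.9/0.38 = 9.626 min.

9.63 min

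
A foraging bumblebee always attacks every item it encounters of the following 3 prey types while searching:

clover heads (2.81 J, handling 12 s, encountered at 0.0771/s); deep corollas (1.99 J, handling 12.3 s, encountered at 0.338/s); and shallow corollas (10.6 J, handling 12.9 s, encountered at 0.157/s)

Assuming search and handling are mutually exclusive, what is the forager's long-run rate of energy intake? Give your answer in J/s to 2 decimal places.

0.31 J/s

Energy encountered per unit search time: 0.0771×2.81 + 0.338×1.99 + 0.157×10.6 = 2.553 J/s.
Handling time per unit search time: 0.0771×12 + 0.338×12.3 + 0.157×12.9 = 7.108.
Rate = 2.553/(1 + 7.108) = 0.3149 J/s.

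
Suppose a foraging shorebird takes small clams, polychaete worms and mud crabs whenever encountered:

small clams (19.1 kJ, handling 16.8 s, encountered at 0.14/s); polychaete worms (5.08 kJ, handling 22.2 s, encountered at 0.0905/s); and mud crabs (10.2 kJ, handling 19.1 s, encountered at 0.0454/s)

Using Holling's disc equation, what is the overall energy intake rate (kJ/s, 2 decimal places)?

0.58 kJ/s

Energy encountered per unit search time: 0.14×19.1 + 0.0905×5.08 + 0.0454×10.2 = 3.597 kJ/s.
Handling time per unit search time: 0.14×16.8 + 0.0905×22.2 + 0.0454×19.1 = 5.228.
Rate = 3.597/(1 + 5.228) = 0.5775 kJ/s.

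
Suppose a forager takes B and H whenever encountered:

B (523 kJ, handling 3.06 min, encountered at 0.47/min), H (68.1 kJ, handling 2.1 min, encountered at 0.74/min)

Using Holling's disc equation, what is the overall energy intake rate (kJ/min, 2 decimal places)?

R = Σλ_iE_i / (1 + Σλ_ih_i)
Numerator: 0.47×523 + 0.74×68.1 = 296.2
Denominator: 1 + 0.47×3.06 + 0.74×2.1 = 3.992
R = 296.2/3.992 = 74.2 kJ/min

74.20 kJ/min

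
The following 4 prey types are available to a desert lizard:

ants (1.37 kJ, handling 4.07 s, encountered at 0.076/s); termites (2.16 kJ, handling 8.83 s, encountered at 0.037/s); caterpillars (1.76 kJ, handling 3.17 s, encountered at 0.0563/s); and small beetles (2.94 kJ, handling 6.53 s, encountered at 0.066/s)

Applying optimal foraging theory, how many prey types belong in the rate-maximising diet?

E/h in descending order: caterpillars 0.555, small beetles 0.45, ants 0.337, termites 0.245 kJ/s. The optimal diet is the largest prefix of this list for which every included type satisfies E_i/h_i > R on the types above it.
Rate on top 1: 0.08408. small beetles: 0.45 > 0.08408 → include.
Rate on top 2: 0.1821. ants: 0.337 > 0.1821 → include.
Rate on top 3: 0.207. termites: 0.245 > 0.207 → include.
Optimal diet: caterpillars, small beetles, ants, termites — 4 of 4 types.

4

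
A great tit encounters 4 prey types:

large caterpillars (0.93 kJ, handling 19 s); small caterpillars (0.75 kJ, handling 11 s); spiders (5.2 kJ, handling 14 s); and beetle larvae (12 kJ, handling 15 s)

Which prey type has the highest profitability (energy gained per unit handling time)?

Profitability E/h (kJ/s): large caterpillars = 0.93/19 = 0.0489, small caterpillars = 0.75/11 = 0.0682, spiders = 5.2/14 = 0.371, beetle larvae = 12/15 = 0.8.
Ranked: beetle larvae > spiders > small caterpillars > large caterpillars.

beetle larvae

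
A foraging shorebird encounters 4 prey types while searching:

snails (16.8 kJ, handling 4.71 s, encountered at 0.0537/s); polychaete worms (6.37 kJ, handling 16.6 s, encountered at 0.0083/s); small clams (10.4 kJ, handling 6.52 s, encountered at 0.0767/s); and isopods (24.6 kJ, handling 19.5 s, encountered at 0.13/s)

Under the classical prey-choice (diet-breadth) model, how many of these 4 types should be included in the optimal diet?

Rank by E/h (kJ/s): snails 3.57, small clams 1.6, isopods 1.26, polychaete worms 0.384. Include each in turn until the next type's E/h falls below the running intake rate.
Rate on top 1: 0.72. small clams: 1.6 > 0.72 → include.
Rate on top 2: 0.9697. isopods: 1.26 > 0.9697 → include.
Rate on top 3: 1.142. polychaete worms: 0.384 < 1.142 → exclude; stop.
Optimal diet: snails, small clams, isopods — 3 of 4 types.

3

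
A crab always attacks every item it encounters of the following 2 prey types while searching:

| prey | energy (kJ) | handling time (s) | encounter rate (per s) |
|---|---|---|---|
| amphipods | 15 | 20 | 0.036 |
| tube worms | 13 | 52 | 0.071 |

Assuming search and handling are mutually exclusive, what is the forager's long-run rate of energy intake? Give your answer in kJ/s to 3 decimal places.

0.270 kJ/s

R = Σλ_iE_i / (1 + Σλ_ih_i)
Numerator: 0.036×15 + 0.071×13 = 1.463
Denominator: 1 + 0.036×20 + 0.071×52 = 5.412
R = 1.463/5.412 = 0.2703 kJ/s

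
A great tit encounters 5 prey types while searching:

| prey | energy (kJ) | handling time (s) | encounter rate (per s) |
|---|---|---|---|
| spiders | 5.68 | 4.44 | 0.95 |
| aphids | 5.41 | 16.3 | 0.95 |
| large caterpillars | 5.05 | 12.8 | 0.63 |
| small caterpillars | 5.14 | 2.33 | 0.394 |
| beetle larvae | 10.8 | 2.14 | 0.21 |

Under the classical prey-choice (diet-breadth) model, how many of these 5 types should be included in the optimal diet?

Rank by E/h (kJ/s): beetle larvae 5.05, small caterpillars 2.21, spiders 1.28, large caterpillars 0.395, aphids 0.332. Include each in turn until the next type's E/h falls below the running intake rate.
Rate on top 1: 1.565. small caterpillars: 2.21 > 1.565 → include.
Rate on top 2: 1.813. spiders: 1.28 < 1.813 → exclude; stop.
Optimal diet: beetle larvae, small caterpillars — 2 of 5 types.

2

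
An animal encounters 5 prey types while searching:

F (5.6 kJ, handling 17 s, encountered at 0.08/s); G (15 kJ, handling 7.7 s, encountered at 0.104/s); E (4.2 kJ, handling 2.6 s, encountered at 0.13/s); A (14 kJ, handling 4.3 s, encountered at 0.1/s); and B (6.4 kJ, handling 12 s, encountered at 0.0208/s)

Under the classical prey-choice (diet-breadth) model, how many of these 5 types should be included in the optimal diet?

3

E/h in descending order: A 3.26, G 1.95, E 1.62, B 0.533, F 0.329 kJ/s. The optimal diet is the largest prefix of this list for which every included type satisfies E_i/h_i > R on the types above it.
Rate on top 1: 0.979. G: 1.95 > 0.979 → include.
Rate on top 2: 1.327. E: 1.62 > 1.327 → include.
Rate on top 3: 1.365. B: 0.533 < 1.365 → exclude; stop.
Optimal diet: A, G, E — 3 of 5 types.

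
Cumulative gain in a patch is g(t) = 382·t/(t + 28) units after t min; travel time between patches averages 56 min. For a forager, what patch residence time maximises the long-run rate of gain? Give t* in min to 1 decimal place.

39.6 min

Maximise g(t)/(T+t): set derivative to zero → g'(t)(T+t) = g(t).
g'(t) = 382·28/(t + 28)². Setting 382·28/(t+28)² = 382t/[(t+28)(56+t)] gives 28(56+t) = t(t+28), so t² = 28×56 = 1568.
t* = √1568 = 39.6 min.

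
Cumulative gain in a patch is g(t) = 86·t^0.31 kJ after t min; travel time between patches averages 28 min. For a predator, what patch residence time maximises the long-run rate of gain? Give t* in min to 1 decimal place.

12.6 min

Maximise g(t)/(T+t): set derivative to zero → g'(t)(T+t) = g(t).
g'(t) = 0.31·86·t^-0.69. Setting 0.31·86·t^-0.69 = 86·t^0.31/(28+t) gives 0.31(28+t) = t, so 0.69·t = 0.31×28.
t* = 0.31×28/0.69 = 12.58 min.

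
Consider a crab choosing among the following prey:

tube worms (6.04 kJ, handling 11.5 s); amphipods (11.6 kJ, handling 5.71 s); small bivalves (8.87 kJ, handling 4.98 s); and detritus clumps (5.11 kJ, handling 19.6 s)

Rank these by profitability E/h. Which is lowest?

In descending order of E/h:
amphipods: 11.6/5.71 = 2.03 kJ/s
small bivalves: 8.87/4.98 = 1.78 kJ/s
tube worms: 6.04/11.5 = 0.525 kJ/s
detritus clumps: 5.11/19.6 = 0.261 kJ/s

detritus clumps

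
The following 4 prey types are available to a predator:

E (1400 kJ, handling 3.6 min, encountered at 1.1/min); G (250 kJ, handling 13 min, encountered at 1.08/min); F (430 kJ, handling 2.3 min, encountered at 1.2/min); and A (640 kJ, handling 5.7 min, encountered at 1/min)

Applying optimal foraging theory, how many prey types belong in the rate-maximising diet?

1

Rank by E/h (kJ/min): E 389, F 187, A 112, G 19.2. Include each in turn until the next type's E/h falls below the running intake rate.
Rate on top 1: 310.5. F: 187 < 310.5 → exclude; stop.
Optimal diet: E — 1 of 4 types.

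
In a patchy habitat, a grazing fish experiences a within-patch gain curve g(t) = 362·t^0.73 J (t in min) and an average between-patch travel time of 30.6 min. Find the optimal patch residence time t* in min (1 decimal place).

Optimal t* satisfies g'(t*) = g(t*)/(T + t*).
g'(t) = 0.73·362·t^-0.27. Setting 0.73·362·t^-0.27 = 362·t^0.73/(30.6+t) gives 0.73(30.6+t) = t, so 0.27·t = 0.73×30.6.
t* = 0.73×30.6/0.27 = 82.73 min.

82.7 min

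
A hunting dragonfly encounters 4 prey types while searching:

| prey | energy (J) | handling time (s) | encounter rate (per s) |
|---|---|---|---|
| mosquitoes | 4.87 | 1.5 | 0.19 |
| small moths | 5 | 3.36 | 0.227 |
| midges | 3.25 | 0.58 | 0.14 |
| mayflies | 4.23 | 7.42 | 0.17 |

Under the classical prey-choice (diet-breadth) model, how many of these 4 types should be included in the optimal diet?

Profitabilities (E/h, J/s): midges 5.6, mosquitoes 3.25, small moths 1.49, mayflies 0.57. Add prey in this order while the next type's profitability exceeds the intake rate on those already taken.
Rate on top 1: 0.4208. mosquitoes: 3.25 > 0.4208 → include.
Rate on top 2: 1.01. small moths: 1.49 > 1.01 → include.
Rate on top 3: 1.181. mayflies: 0.57 < 1.181 → exclude; stop.
Optimal diet: midges, mosquitoes, small moths — 3 of 4 types.

3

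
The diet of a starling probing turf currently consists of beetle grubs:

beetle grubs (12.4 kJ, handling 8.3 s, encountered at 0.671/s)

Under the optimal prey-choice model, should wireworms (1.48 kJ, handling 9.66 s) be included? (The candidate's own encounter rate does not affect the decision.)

No

On beetle grubs alone, R = ΣλE/(1+Σλh) = 8.32/6.569 = 1.267 kJ/s.
Profitability of wireworms: 1.48/9.66 = 0.1532 kJ/s.
0.1532 < 1.267, so adding wireworms would lower the average — exclude it.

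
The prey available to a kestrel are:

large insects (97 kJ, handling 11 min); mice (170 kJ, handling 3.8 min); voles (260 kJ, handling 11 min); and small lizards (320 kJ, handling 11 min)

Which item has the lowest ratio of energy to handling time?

In descending order of E/h:
mice: 170/3.8 = 44.7 kJ/min
small lizards: 320/11 = 29.1 kJ/min
voles: 260/11 = 23.6 kJ/min
large insects: 97/11 = 8.82 kJ/min

large insects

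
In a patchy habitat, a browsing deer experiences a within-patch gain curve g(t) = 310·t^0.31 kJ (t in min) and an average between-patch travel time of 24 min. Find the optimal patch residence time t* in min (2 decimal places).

10.78 min

By the marginal value theorem, leave when the instantaneous gain rate g'(t) equals the habitat-wide average g(t)/(T + t).
g'(t) = 0.31·310·t^-0.69. Setting 0.31·310·t^-0.69 = 310·t^0.31/(24+t) gives 0.31(24+t) = t, so 0.69·t = 0.31×24.
t* = 0.31×24/0.69 = 10.78 min.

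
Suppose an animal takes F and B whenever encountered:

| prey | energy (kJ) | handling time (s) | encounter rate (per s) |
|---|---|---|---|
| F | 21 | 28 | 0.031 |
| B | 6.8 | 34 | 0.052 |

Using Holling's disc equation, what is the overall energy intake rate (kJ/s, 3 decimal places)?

Energy encountered per unit search time: 0.031×21 + 0.052×6.8 = 1.005 kJ/s.
Handling time per unit search time: 0.031×28 + 0.052×34 = 2.636.
Rate = 1.005/(1 + 2.636) = 0.2763 kJ/s.

0.276 kJ/s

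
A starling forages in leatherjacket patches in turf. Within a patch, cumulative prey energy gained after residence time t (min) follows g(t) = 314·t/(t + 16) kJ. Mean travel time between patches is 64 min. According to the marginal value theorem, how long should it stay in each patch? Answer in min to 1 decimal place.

Optimal t* satisfies g'(t*) = g(t*)/(T + t*).
g'(t) = 314·16/(t + 16)². Setting 314·16/(t+16)² = 314t/[(t+16)(64+t)] gives 16(64+t) = t(t+16), so t² = 16×64 = 1024.
t* = √1024 = 32 min.

32.0 min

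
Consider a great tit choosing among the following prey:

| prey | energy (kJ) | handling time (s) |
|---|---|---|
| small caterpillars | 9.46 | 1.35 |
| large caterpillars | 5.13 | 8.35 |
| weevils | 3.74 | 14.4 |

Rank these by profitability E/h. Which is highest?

Profitability E/h (kJ/s): small caterpillars = 9.46/1.35 = 7.01, large caterpillars = 5.13/8.35 = 0.614, weevils = 3.74/14.4 = 0.26.
Ranked: small caterpillars > large caterpillars > weevils.

small caterpillars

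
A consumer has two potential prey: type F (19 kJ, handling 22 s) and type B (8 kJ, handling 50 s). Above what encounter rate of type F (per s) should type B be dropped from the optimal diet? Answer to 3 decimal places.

0.010 per s

At the threshold, the rate on type F alone equals the profitability of type B: λ·19/(1 + λ·22) = 8/50 = 0.16.
Rearranging, λ(19 − 0.16×22) = 0.16, so λ = 0.16/15.48 = 0.01034 per s.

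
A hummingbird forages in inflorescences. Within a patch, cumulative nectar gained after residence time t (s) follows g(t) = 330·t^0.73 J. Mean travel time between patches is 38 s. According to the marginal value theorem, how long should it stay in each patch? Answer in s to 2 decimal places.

Maximise g(t)/(T+t): set derivative to zero → g'(t)(T+t) = g(t).
g'(t) = 0.73·330·t^-0.27. Setting 0.73·330·t^-0.27 = 330·t^0.73/(38+t) gives 0.73(38+t) = t, so 0.27·t = 0.73×38.
t* = 0.73×38/0.27 = 102.7 s.

102.74 s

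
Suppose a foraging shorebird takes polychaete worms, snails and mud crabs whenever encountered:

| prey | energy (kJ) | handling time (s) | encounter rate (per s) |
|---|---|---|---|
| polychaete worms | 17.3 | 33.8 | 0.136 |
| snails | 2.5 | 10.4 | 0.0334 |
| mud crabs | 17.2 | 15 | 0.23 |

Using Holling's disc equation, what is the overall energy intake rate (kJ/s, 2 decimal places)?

0.68 kJ/s

Energy encountered per unit search time: 0.136×17.3 + 0.0334×2.5 + 0.23×17.2 = 6.392 kJ/s.
Handling time per unit search time: 0.136×33.8 + 0.0334×10.4 + 0.23×15 = 8.394.
Rate = 6.392/(1 + 8.394) = 0.6805 kJ/s.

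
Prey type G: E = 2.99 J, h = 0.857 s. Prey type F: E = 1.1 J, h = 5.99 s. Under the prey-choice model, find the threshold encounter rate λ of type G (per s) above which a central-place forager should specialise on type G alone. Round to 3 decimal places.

0.065 per s

Drop type F once their profitability E₂/h₂ falls below the rate achievable on type G alone: E₂/h₂ = λE₁/(1 + λh₁).
Solve for λ: λE₁h₂ = E₂(1 + λh₁) → λ(E₁h₂ − E₂h₁) = E₂ → λ = E₂/(E₁h₂ − E₂h₁).
λ = 1.1/(2.99×5.99 − 1.1×0.857) = 1.1/16.97 = 0.06483 per s.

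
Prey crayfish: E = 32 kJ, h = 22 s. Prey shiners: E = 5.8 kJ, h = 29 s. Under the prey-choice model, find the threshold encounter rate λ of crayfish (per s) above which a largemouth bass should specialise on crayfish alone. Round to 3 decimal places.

Drop shiners once their profitability E₂/h₂ falls below the rate achievable on crayfish alone: E₂/h₂ = λE₁/(1 + λh₁).
Solve for λ: λE₁h₂ = E₂(1 + λh₁) → λ(E₁h₂ − E₂h₁) = E₂ → λ = E₂/(E₁h₂ − E₂h₁).
λ = 5.8/(32×29 − 5.8×22) = 5.8/800.4 = 0.007246 per s.

0.007 per s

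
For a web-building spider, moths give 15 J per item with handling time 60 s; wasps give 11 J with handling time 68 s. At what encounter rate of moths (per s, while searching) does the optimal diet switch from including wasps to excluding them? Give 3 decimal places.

The zero-one rule: include wasps iff E₂/h₂ > λE₁/(1+λh₁). Equality gives the switch point.
λE₁h₂ = E₂ + λE₂h₁ ⇒ λ = E₂/(E₁h₂ − E₂h₁) = 11/(1020 − 660) = 0.03056 per s.

0.031 per s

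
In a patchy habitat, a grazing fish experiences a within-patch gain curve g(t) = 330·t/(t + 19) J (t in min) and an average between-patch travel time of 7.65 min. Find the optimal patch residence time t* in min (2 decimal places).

12.06 min

By the marginal value theorem, leave when the instantaneous gain rate g'(t) equals the habitat-wide average g(t)/(T + t).
g'(t) = 330·19/(t + 19)². Setting 330·19/(t+19)² = 330t/[(t+19)(7.65+t)] gives 19(7.65+t) = t(t+19), so t² = 19×7.65 = 145.3.
t* = √145.3 = 12.06 min.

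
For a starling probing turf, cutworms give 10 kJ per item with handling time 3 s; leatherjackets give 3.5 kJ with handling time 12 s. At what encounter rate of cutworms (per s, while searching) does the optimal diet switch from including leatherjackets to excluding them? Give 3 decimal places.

At the threshold, the rate on cutworms alone equals the profitability of leatherjackets: λ·10/(1 + λ·3) = 3.5/12 = 0.2917.
Rearranging, λ(10 − 0.2917×3) = 0.2917, so λ = 0.2917/9.125 = 0.03196 per s.

0.032 per s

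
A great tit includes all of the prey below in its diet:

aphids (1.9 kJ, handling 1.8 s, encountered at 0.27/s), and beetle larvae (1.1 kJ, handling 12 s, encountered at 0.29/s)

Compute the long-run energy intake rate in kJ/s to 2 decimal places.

Energy encountered per unit search time: 0.27×1.9 + 0.29×1.1 = 0.832 kJ/s.
Handling time per unit search time: 0.27×1.8 + 0.29×12 = 3.966.
Rate = 0.832/(1 + 3.966) = 0.1675 kJ/s.

0.17 kJ/s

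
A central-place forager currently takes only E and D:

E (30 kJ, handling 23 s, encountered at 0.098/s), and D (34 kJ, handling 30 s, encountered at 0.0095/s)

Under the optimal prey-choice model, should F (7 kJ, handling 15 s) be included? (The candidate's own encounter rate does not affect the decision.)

On E and D alone, R = ΣλE/(1+Σλh) = 3.263/3.539 = 0.922 kJ/s.
Profitability of F: 7/15 = 0.4667 kJ/s.
0.4667 < 0.922, so adding F would lower the average — exclude it.

No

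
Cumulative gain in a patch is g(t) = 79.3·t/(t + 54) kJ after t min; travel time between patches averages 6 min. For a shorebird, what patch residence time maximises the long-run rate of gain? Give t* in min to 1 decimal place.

Optimal t* satisfies g'(t*) = g(t*)/(T + t*).
g'(t) = 79.3·54/(t + 54)². Setting 79.3·54/(t+54)² = 79.3t/[(t+54)(6+t)] gives 54(6+t) = t(t+54), so t² = 54×6 = 324.
t* = √324 = 18 min.

18.0 min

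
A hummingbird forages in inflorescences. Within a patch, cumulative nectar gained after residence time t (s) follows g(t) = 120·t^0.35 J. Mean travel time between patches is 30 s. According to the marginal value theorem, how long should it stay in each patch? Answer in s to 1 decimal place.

16.2 s

Optimal t* satisfies g'(t*) = g(t*)/(T + t*).
g'(t) = 0.35·120·t^-0.65. Setting 0.35·120·t^-0.65 = 120·t^0.35/(30+t) gives 0.35(30+t) = t, so 0.65·t = 0.35×30.
t* = 0.35×30/0.65 = 16.15 s.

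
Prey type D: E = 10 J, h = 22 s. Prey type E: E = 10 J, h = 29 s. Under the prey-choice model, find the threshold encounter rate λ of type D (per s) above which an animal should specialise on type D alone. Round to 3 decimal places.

0.143 per s

Drop type E once their profitability E₂/h₂ falls below the rate achievable on type D alone: E₂/h₂ = λE₁/(1 + λh₁).
Solve for λ: λE₁h₂ = E₂(1 + λh₁) → λ(E₁h₂ − E₂h₁) = E₂ → λ = E₂/(E₁h₂ − E₂h₁).
λ = 10/(10×29 − 10×22) = 10/70 = 0.1429 per s.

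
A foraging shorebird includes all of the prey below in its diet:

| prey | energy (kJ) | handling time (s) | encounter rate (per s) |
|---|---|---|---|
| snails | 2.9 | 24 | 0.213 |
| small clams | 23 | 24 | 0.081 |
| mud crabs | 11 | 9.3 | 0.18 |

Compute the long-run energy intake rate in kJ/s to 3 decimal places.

0.458 kJ/s

R = (0.213×2.9 + 0.081×23 + 0.18×11) / (1 + 0.213×24 + 0.081×24 + 0.18×9.3) = 4.461/9.73 = 0.4584 kJ/s.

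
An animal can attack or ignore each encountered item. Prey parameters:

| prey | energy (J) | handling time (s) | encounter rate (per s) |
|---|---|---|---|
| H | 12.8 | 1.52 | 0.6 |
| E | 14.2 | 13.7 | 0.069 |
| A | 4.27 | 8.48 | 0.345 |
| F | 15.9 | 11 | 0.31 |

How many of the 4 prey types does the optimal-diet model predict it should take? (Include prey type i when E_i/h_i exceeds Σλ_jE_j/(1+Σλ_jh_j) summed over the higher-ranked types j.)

Rank by E/h (J/s): H 8.42, F 1.45, E 1.04, A 0.504. Include each in turn until the next type's E/h falls below the running intake rate.
Rate on top 1: 4.017. F: 1.45 < 4.017 → exclude; stop.
Optimal diet: H — 1 of 4 types.

1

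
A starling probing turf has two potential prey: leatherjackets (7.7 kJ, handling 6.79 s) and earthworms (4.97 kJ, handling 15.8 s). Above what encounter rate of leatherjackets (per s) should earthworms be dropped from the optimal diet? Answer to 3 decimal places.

0.057 per s

At the threshold, the rate on leatherjackets alone equals the profitability of earthworms: λ·7.7/(1 + λ·6.79) = 4.97/15.8 = 0.3146.
Rearranging, λ(7.7 − 0.3146×6.79) = 0.3146, so λ = 0.3146/5.564 = 0.05653 per s.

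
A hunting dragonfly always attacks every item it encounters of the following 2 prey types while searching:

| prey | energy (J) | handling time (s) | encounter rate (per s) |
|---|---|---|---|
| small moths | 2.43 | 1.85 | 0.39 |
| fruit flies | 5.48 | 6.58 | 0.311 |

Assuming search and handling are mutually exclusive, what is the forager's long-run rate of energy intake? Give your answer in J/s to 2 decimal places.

R = (0.39×2.43 + 0.311×5.48) / (1 + 0.39×1.85 + 0.311×6.58) = 2.652/3.768 = 0.7038 J/s.

0.70 J/s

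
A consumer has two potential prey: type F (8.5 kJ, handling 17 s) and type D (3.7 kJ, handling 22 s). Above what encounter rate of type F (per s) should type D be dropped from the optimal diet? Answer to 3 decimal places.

0.030 per s

The zero-one rule: include type D iff E₂/h₂ > λE₁/(1+λh₁). Equality gives the switch point.
λE₁h₂ = E₂ + λE₂h₁ ⇒ λ = E₂/(E₁h₂ − E₂h₁) = 3.7/(187 − 62.9) = 0.02981 per s.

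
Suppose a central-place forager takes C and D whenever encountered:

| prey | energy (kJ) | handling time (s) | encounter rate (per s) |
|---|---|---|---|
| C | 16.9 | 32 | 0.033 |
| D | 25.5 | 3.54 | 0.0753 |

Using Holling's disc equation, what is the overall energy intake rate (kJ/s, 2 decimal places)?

1.07 kJ/s

R = Σλ_iE_i / (1 + Σλ_ih_i)
Numerator: 0.033×16.9 + 0.0753×25.5 = 2.478
Denominator: 1 + 0.033×32 + 0.0753×3.54 = 2.323
R = 2.478/2.323 = 1.067 kJ/s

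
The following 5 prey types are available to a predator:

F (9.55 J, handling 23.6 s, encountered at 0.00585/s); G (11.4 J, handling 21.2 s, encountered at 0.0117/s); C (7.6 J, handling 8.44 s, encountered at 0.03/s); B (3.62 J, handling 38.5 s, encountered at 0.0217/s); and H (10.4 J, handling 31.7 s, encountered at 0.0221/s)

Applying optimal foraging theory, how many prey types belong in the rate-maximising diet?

4

E/h in descending order: C 0.9, G 0.538, F 0.405, H 0.328, B 0.094 J/s. The optimal diet is the largest prefix of this list for which every included type satisfies E_i/h_i > R on the types above it.
Rate on top 1: 0.1819. G: 0.538 > 0.1819 → include.
Rate on top 2: 0.2407. F: 0.405 > 0.2407 → include.
Rate on top 3: 0.2545. H: 0.328 > 0.2545 → include.
Rate on top 4: 0.2765. B: 0.094 < 0.2765 → exclude; stop.
Optimal diet: C, G, F, H — 4 of 5 types.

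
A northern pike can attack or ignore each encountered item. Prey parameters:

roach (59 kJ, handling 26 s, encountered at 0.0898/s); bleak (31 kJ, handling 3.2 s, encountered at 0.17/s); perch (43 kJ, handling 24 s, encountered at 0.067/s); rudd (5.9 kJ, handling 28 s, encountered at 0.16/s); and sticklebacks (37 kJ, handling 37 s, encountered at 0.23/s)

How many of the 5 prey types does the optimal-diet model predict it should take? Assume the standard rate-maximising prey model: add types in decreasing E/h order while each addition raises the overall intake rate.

1

E/h in descending order: bleak 9.69, roach 2.27, perch 1.79, sticklebacks 1, rudd 0.211 kJ/s. The optimal diet is the largest prefix of this list for which every included type satisfies E_i/h_i > R on the types above it.
Rate on top 1: 3.413. roach: 2.27 < 3.413 → exclude; stop.
Optimal diet: bleak — 1 of 5 types.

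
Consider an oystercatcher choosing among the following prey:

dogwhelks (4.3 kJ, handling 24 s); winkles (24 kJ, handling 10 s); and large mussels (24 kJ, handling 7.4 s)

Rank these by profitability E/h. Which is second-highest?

winkles

In descending order of E/h:
large mussels: 24/7.4 = 3.24 kJ/s
winkles: 24/10 = 2.4 kJ/s
dogwhelks: 4.3/24 = 0.179 kJ/s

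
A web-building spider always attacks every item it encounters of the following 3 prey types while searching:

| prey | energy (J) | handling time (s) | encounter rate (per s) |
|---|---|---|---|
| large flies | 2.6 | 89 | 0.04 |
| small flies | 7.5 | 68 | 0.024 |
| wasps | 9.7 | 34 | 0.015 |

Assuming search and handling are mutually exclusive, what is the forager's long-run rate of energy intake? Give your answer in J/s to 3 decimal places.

R = Σλ_iE_i / (1 + Σλ_ih_i)
Numerator: 0.04×2.6 + 0.024×7.5 + 0.015×9.7 = 0.4295
Denominator: 1 + 0.04×89 + 0.024×68 + 0.015×34 = 6.702
R = 0.4295/6.702 = 0.06409 J/s

0.064 J/s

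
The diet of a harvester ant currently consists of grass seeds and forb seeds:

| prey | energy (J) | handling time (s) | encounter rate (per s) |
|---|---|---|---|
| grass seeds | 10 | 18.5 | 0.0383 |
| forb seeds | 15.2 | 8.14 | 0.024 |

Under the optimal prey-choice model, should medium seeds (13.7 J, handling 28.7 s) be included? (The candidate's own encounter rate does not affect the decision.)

Current rate: (0.0383×10 + 0.024×15.2)/(1 + 0.0383×18.5 + 0.024×8.14) = 0.3928 J/s.
Profitability of medium seeds: 13.7/28.7 = 0.4774 J/s.
Since 0.4774 > R, including medium seeds increases the long-run rate.

Yes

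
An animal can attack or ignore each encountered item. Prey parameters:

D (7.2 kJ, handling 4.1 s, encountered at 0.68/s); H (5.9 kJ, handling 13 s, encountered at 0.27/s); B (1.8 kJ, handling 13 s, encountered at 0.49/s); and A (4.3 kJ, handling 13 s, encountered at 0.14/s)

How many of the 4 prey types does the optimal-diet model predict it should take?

Rank by E/h (kJ/s): D 1.76, H 0.454, A 0.331, B 0.138. Include each in turn until the next type's E/h falls below the running intake rate.
Rate on top 1: 1.293. H: 0.454 < 1.293 → exclude; stop.
Optimal diet: D — 1 of 4 types.

1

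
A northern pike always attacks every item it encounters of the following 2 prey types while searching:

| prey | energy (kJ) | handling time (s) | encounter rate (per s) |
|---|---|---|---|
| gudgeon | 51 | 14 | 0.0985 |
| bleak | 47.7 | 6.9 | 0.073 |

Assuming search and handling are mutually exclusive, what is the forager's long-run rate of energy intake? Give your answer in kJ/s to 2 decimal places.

Energy encountered per unit search time: 0.0985×51 + 0.073×47.7 = 8.506 kJ/s.
Handling time per unit search time: 0.0985×14 + 0.073×6.9 = 1.883.
Rate = 8.506/(1 + 1.883) = 2.951 kJ/s.

2.95 kJ/s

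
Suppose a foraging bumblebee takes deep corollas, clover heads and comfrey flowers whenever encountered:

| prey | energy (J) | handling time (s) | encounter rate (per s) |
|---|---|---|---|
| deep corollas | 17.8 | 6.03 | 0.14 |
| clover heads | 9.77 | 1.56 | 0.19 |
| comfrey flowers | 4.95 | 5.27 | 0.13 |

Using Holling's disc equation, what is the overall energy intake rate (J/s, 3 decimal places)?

1.767 J/s

Energy encountered per unit search time: 0.14×17.8 + 0.19×9.77 + 0.13×4.95 = 4.992 J/s.
Handling time per unit search time: 0.14×6.03 + 0.19×1.56 + 0.13×5.27 = 1.826.
Rate = 4.992/(1 + 1.826) = 1.767 J/s.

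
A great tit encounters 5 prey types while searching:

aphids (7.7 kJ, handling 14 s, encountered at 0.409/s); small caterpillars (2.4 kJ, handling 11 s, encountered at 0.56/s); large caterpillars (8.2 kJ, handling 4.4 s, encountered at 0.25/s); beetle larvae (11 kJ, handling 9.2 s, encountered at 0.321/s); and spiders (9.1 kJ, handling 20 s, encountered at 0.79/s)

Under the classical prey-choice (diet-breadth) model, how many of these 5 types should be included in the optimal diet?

2

Profitabilities (E/h, kJ/s): large caterpillars 1.86, beetle larvae 1.2, aphids 0.55, spiders 0.455, small caterpillars 0.218. Add prey in this order while the next type's profitability exceeds the intake rate on those already taken.
Rate on top 1: 0.9762. beetle larvae: 1.2 > 0.9762 → include.
Rate on top 2: 1.104. aphids: 0.55 < 1.104 → exclude; stop.
Optimal diet: large caterpillars, beetle larvae — 2 of 5 types.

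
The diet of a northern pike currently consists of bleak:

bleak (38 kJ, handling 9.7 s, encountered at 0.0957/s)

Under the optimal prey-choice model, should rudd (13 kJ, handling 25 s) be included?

No

On bleak alone, R = ΣλE/(1+Σλh) = 3.637/1.928 = 1.886 kJ/s.
Profitability of rudd: 13/25 = 0.52 kJ/s.
Since 0.52 < R, time spent handling rudd is better spent searching.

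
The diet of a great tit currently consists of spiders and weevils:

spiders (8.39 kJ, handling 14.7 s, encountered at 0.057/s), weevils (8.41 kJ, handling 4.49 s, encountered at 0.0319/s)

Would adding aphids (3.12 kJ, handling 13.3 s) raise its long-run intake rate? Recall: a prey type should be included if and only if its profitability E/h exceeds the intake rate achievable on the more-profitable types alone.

Current rate: (0.057×8.39 + 0.0319×8.41)/(1 + 0.057×14.7 + 0.0319×4.49) = 0.3768 kJ/s.
aphids: E/h = 3.12/13.3 = 0.2346 kJ/s.
0.2346 < 0.3768, so adding aphids would lower the average — exclude it.

No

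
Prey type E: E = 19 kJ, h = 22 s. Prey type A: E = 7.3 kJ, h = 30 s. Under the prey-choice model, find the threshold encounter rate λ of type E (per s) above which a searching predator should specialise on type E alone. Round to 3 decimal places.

0.018 per s

At the threshold, the rate on type E alone equals the profitability of type A: λ·19/(1 + λ·22) = 7.3/30 = 0.2433.
Rearranging, λ(19 − 0.2433×22) = 0.2433, so λ = 0.2433/13.65 = 0.01783 per s.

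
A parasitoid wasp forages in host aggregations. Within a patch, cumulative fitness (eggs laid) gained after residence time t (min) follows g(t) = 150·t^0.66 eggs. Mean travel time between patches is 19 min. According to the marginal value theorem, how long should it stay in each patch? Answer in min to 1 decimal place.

36.9 min

Maximise g(t)/(T+t): set derivative to zero → g'(t)(T+t) = g(t).
g'(t) = 0.66·150·t^-0.34. Setting 0.66·150·t^-0.34 = 150·t^0.66/(19+t) gives 0.66(19+t) = t, so 0.34·t = 0.66×19.
t* = 0.66×19/0.34 = 36.88 min.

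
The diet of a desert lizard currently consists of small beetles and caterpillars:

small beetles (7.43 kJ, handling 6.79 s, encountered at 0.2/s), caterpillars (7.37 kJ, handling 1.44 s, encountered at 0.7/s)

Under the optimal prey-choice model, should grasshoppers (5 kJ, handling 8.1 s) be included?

Current rate: (0.2×7.43 + 0.7×7.37)/(1 + 0.2×6.79 + 0.7×1.44) = 1.974 kJ/s.
Profitability of grasshoppers: 5/8.1 = 0.6173 kJ/s.
Since 0.6173 < R, time spent handling grasshoppers is better spent searching.

No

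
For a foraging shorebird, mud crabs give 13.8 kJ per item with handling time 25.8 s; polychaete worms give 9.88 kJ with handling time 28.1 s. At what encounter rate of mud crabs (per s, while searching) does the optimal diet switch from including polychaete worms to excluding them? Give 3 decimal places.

At the threshold, the rate on mud crabs alone equals the profitability of polychaete worms: λ·13.8/(1 + λ·25.8) = 9.88/28.1 = 0.3516.
Rearranging, λ(13.8 − 0.3516×25.8) = 0.3516, so λ = 0.3516/4.729 = 0.07436 per s.

0.074 per s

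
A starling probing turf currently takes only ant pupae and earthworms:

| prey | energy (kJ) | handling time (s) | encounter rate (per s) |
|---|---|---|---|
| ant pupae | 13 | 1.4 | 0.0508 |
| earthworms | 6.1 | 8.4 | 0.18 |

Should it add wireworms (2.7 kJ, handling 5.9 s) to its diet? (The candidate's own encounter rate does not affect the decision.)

Current rate: (0.0508×13 + 0.18×6.1)/(1 + 0.0508×1.4 + 0.18×8.4) = 0.6807 kJ/s.
Profitability of wireworms: 2.7/5.9 = 0.4576 kJ/s.
0.4576 < 0.6807, so adding wireworms would lower the average — exclude it.

No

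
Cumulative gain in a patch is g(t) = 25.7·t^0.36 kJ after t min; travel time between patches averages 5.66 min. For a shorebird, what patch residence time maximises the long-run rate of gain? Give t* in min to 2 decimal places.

3.18 min

Optimal t* satisfies g'(t*) = g(t*)/(T + t*).
g'(t) = 0.36·25.7·t^-0.64. Setting 0.36·25.7·t^-0.64 = 25.7·t^0.36/(5.66+t) gives 0.36(5.66+t) = t, so 0.64·t = 0.36×5.66.
t* = 0.36×5.66/0.64 = 3.184 min.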